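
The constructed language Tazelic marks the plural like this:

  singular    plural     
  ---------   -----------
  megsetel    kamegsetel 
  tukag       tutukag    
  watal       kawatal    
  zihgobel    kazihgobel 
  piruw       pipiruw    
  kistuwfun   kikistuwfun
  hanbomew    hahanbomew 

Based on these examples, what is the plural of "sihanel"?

watal and tukag both have last vowel 'a' yet inflect differently (kawatal, tutukag), so the last vowel is not what conditions the rule; the final letter is.
"sihanel" ends in -l. The stems ending in -l (watal → kawatal, megsetel → kamegsetel, zihgobel → kazihgobel) add the prefix ka-.
So sihanel → kasihanel.

kasihanel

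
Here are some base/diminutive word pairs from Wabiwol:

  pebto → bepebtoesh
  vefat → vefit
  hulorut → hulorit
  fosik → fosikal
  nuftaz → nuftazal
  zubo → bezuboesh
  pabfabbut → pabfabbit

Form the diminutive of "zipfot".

zipfit

vefat and nuftaz both have last vowel 'a' yet inflect differently (vefit, nuftazal), so the last vowel is not what conditions the rule; the final letter is.
"zipfot" ends in -t. The stems ending in -t (vefat → vefit, pabfabbut → pabfabbit, hulorut → hulorit) change the last vowel to 'i'.
The other patterns: stems ending in -o add be- … -esh around the stem; stems ending in -k or -z add -al.
So zipfot → zipfit.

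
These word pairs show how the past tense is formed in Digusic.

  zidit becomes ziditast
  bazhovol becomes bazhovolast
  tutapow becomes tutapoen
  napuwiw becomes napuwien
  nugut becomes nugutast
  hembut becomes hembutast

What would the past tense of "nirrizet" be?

"nirrizet" ends in -t. The stems ending in -t (nugut → nugutast, hembut → hembutast, zidit → ziditast) add -ast.
The other pattern: stems ending in -w drop the final letter and add -en.
So nirrizet → nirrizetast.

nirrizetast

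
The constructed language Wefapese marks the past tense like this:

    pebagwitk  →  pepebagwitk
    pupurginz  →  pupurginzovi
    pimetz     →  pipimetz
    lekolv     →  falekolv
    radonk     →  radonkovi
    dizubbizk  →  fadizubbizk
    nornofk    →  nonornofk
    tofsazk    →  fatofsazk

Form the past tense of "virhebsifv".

vivirhebsifv

radonk and tofsazk both end in -k yet inflect differently (radonkovi, fatofsazk), so the final letter is not what conditions the rule; the second-to-last letter is.
"virhebsifv" has second-to-last letter 'f'. The one such stem in the data (nornofk → nonornofk) repeats the first consonant+vowel as a prefix (as do pimetz, pebagwitk), so the same rule applies.
So virhebsifv → vivirhebsifv.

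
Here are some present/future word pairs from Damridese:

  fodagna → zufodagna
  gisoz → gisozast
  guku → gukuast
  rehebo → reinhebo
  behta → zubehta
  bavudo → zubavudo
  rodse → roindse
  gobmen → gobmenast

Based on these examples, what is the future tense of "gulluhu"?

gulluhuast

rehebo and bavudo both end in -o yet inflect differently (reinhebo, zubavudo), so the final letter is not what conditions the rule; the first letter is.
"gulluhu" begins with g-. The stems beginning with g- (guku → gukuast, gisoz → gisozast, gobmen → gobmenast) add -ast.
The other patterns: stems beginning with r- insert -in- after the first vowel; stems beginning with b- or f- add the prefix zu-.
So gulluhu → gulluhuast.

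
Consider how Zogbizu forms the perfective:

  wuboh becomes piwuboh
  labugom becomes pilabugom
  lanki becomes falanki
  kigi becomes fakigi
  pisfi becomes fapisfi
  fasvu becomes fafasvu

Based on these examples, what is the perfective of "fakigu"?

labugom and lanki both begin with l- yet inflect differently (pilabugom, falanki), so the first letter is not what conditions the rule; whether the stem ends in a vowel or a consonant is.
"fakigu" ends in a vowel. The stems ending in a vowel (lanki → falanki, kigi → fakigi, pisfi → fapisfi) add the prefix fa-.
The other pattern: stems ending in a consonant add the prefix pi-.
So fakigu → fafakigu.

fafakigu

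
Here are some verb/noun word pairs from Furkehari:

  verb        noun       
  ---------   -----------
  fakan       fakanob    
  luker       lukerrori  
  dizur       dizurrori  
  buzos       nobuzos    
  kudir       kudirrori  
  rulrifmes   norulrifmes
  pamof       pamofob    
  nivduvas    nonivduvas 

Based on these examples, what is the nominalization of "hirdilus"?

luker and rulrifmes both have last vowel 'e' yet inflect differently (lukerrori, norulrifmes), so the last vowel is not what conditions the rule; the final letter is.
"hirdilus" ends in -s. The stems ending in -s (rulrifmes → norulrifmes, nivduvas → nonivduvas, buzos → nobuzos) add the prefix no-.
The other patterns: stems ending in -r double the final consonant and add -ori; stems ending in -f or -n add -ob.
So hirdilus → nohirdilus.

nohirdilus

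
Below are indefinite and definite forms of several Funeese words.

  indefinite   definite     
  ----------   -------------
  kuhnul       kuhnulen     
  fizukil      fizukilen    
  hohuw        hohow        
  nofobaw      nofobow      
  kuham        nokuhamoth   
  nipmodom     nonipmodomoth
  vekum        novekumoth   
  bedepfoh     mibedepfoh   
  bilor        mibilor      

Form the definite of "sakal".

kuhnul and hohuw both have last vowel 'u' yet inflect differently (kuhnulen, hohow), so the last vowel is not what conditions the rule; the final letter is.
"sakal" ends in -l. The stems ending in -l (kuhnul → kuhnulen, fizukil → fizukilen) add -en.
So sakal → sakalen.

sakalen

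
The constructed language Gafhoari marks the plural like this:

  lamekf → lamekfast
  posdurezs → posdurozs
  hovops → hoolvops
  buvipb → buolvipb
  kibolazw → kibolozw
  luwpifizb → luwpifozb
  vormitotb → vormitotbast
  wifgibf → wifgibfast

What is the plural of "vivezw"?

luwpifizb and buvipb both end in -b yet inflect differently (luwpifozb, buolvipb), so the final letter is not what conditions the rule; the second-to-last letter is.
"vivezw" has second-to-last letter 'z'. The stems whose second-to-last letter is 'z' (posdurezs → posdurozs, luwpifizb → luwpifozb, kibolazw → kibolozw) change the last vowel to 'o'.
The other patterns: stems whose second-to-last letter is 'p' insert -ol- after the first vowel; stems whose second-to-last letter is 'b', 'k' or 't' add -ast.
So vivezw → vivozw.

vivozw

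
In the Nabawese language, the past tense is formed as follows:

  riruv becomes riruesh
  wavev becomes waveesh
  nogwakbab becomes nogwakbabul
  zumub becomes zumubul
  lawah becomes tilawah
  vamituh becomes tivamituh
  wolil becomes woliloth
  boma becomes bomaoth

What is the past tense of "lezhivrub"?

lezhivrubul

"lezhivrub" ends in -b. The stems ending in -b (nogwakbab → nogwakbabul, zumub → zumubul) add -ul.
So lezhivrub → lezhivrubul.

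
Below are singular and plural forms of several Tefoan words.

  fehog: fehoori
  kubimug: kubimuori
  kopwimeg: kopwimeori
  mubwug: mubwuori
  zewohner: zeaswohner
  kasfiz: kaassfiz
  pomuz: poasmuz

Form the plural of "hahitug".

kopwimeg and zewohner both have last vowel 'e' yet inflect differently (kopwimeori, zeaswohner), so the last vowel is not what conditions the rule; the final letter is.
"hahitug" ends in -g. The stems ending in -g (fehog → fehoori, kubimug → kubimuori, kopwimeg → kopwimeori) drop the final letter and add -ori.
So hahitug → hahituori.

hahituori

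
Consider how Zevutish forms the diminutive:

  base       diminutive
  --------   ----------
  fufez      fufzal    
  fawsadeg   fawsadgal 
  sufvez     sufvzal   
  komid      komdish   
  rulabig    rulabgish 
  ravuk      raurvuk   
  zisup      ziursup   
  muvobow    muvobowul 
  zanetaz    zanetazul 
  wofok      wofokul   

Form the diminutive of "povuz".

"povuz" has last vowel 'u'. The stems whose last vowel is 'u' (ravuk → raurvuk, zisup → ziursup) insert -ur- after the first vowel.
The other patterns: stems whose last vowel is 'e' delete the last vowel and add -al; stems whose last vowel is 'i' delete the last vowel and add -ish; stems whose last vowel is 'a' or 'o' add -ul.
So povuz → pourvuz.

pourvuz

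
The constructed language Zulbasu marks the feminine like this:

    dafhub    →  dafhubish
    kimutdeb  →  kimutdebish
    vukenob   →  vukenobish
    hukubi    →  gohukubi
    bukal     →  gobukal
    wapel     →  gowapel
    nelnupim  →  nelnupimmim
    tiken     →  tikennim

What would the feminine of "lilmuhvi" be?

golilmuhvi

"lilmuhvi" ends in -i. The one such stem in the data (hukubi → gohukubi) adds the prefix go-, so the same rule applies.
So lilmuhvi → golilmuhvi.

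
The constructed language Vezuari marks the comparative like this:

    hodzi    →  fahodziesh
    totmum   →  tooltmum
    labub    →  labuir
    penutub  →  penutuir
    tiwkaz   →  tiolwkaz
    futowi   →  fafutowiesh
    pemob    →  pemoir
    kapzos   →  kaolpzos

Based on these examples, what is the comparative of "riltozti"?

pemob and kapzos both have last vowel 'o' yet inflect differently (pemoir, kaolpzos), so the last vowel is not what conditions the rule; the final letter is.
"riltozti" ends in -i. The stems ending in -i (futowi → fafutowiesh, hodzi → fahodziesh) add fa- … -esh around the stem.
The other patterns: stems ending in -b drop the final letter and add -ir; stems ending in -m, -s or -z insert -ol- after the first vowel.
So riltozti → fariltoztiesh.

fariltoztiesh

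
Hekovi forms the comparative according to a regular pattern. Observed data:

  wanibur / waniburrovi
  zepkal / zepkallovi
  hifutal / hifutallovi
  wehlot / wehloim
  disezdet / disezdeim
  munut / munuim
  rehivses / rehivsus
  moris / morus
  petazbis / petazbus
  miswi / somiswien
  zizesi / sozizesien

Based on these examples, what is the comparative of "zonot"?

wanibur and munut both have last vowel 'u' yet inflect differently (waniburrovi, munuim), so the last vowel is not what conditions the rule; the final letter is.
"zonot" ends in -t. The stems ending in -t (wehlot → wehloim, disezdet → disezdeim, munut → munuim) drop the final letter and add -im.
The other patterns: stems ending in -l or -r double the final consonant and add -ovi; stems ending in -s change the last vowel to 'u'; stems ending in -i add so- … -en around the stem.
So zonot → zonoim.

zonoim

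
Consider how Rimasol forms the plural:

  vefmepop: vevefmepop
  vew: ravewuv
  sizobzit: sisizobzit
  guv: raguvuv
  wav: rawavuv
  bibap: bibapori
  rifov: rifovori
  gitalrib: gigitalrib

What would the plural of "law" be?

ralawuv

wav and rifov both end in -v yet inflect differently (rawavuv, rifovori), so the final letter is not what conditions the rule; the number of vowels is.
"law" has 1 vowel. The stems with 1 vowel (wav → rawavuv, guv → raguvuv, vew → ravewuv) add ra- … -uv around the stem.
The other patterns: stems with 2 vowels add -ori; stems with 3 vowels repeat the first consonant+vowel as a prefix.
So law → ralawuv.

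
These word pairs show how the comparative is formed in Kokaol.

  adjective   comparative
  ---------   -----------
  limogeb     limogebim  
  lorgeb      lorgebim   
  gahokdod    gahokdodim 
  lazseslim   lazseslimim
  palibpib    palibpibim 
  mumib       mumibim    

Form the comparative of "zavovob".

zavovobim

Every pair shown (limogeb → limogebim, lorgeb → lorgebim, gahokdod → gahokdodim, …) follows the same rule: add -im.
So zavovob → zavovobim.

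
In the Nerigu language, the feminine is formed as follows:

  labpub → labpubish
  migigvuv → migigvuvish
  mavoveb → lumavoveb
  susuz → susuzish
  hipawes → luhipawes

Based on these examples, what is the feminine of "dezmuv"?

dezmuvish

mavoveb and labpub both end in -b yet inflect differently (lumavoveb, labpubish), so the final letter is not what conditions the rule; the last vowel is.
"dezmuv" has last vowel 'u'. The stems whose last vowel is 'u' (labpub → labpubish, susuz → susuzish, migigvuv → migigvuvish) add -ish.
The other pattern: stems whose last vowel is 'e' add the prefix lu-.
So dezmuv → dezmuvish.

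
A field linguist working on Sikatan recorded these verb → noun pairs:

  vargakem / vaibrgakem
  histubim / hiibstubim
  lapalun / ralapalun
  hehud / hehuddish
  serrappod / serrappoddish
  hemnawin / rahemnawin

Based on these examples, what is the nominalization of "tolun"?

"tolun" ends in -n. The stems ending in -n (hemnawin → rahemnawin, lapalun → ralapalun) add the prefix ra-.
So tolun → ratolun.

ratolun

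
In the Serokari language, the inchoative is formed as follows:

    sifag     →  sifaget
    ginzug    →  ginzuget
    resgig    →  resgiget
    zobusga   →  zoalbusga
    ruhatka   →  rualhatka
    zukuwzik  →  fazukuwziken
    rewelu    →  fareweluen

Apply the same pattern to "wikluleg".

wikluleget

sifag and zobusga both have last vowel 'a' yet inflect differently (sifaget, zoalbusga), so the last vowel is not what conditions the rule; the final letter is.
"wikluleg" ends in -g. The stems ending in -g (sifag → sifaget, ginzug → ginzuget, resgig → resgiget) add -et.
So wikluleg → wikluleget.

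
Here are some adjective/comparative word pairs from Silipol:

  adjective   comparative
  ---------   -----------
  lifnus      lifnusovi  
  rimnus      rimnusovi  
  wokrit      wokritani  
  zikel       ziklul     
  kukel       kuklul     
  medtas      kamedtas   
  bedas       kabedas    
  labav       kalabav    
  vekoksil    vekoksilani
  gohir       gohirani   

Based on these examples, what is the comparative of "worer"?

"worer" has last vowel 'e'. The stems whose last vowel is 'e' (kukel → kuklul, zikel → ziklul) delete the last vowel and add -ul.
The other patterns: stems whose last vowel is 'a' add the prefix ka-; stems whose last vowel is 'i' add -ani; stems whose last vowel is 'u' add -ovi.
So worer → worrul.

worrul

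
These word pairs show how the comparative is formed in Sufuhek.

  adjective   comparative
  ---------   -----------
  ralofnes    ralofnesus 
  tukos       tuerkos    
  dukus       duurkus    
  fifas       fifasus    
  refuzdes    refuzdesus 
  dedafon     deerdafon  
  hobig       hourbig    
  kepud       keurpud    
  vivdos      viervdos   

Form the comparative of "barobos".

baerrobos

fifas and vivdos both end in -s yet inflect differently (fifasus, viervdos), so the final letter is not what conditions the rule; the last vowel is.
"barobos" has last vowel 'o'. The stems whose last vowel is 'o' (dedafon → deerdafon, vivdos → viervdos, tukos → tuerkos) insert -er- after the first vowel.
The other patterns: stems whose last vowel is 'a' or 'e' add -us; stems whose last vowel is 'i' or 'u' insert -ur- after the first vowel.
So barobos → baerrobos.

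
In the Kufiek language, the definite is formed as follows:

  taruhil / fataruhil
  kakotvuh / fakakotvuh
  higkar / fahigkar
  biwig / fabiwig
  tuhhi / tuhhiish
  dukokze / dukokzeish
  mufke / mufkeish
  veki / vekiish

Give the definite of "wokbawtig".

fawokbawtig

taruhil and tuhhi both have last vowel 'i' yet inflect differently (fataruhil, tuhhiish), so the last vowel is not what conditions the rule; whether the stem ends in a vowel or a consonant is.
"wokbawtig" ends in a consonant. The stems ending in a consonant (taruhil → fataruhil, kakotvuh → fakakotvuh, higkar → fahigkar) add the prefix fa-.
The other pattern: stems ending in a vowel add -ish.
So wokbawtig → fawokbawtig.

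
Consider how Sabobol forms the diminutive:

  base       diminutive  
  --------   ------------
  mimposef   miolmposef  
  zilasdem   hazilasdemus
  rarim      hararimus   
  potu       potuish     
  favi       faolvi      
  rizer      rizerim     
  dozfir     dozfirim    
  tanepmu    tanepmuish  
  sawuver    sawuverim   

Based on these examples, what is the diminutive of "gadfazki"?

"gadfazki" ends in -i. The one such stem in the data (favi → faolvi) inserts -ol- after the first vowel (as does mimposef), so the same rule applies.
The other patterns: stems ending in -m add ha- … -us around the stem; stems ending in -r add -im; stems ending in -u add -ish.
So gadfazki → gaoldfazki.

gaoldfazki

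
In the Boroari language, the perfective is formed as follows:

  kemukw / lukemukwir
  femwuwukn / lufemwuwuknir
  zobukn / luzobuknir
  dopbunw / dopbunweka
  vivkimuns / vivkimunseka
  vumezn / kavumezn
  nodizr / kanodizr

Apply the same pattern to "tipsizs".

katipsizs

kemukw and dopbunw both end in -w yet inflect differently (lukemukwir, dopbunweka), so the final letter is not what conditions the rule; the second-to-last letter is.
"tipsizs" has second-to-last letter 'z'. The stems whose second-to-last letter is 'z' (vumezn → kavumezn, nodizr → kanodizr) add the prefix ka-.
The other patterns: stems whose second-to-last letter is 'k' add lu- … -ir around the stem; stems whose second-to-last letter is 'n' add -eka.
So tipsizs → katipsizs.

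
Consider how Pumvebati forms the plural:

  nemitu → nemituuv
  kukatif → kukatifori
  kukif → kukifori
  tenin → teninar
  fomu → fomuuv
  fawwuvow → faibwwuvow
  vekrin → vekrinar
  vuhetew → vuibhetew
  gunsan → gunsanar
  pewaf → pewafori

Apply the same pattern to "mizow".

miibzow

"mizow" ends in -w. The stems ending in -w (vuhetew → vuibhetew, fawwuvow → faibwwuvow) insert -ib- after the first vowel.
So mizow → miibzow.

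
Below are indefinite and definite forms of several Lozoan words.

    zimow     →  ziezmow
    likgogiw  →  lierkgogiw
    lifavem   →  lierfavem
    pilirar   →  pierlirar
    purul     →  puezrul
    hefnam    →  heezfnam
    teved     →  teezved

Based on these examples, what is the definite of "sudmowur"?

suerdmowur

lifavem and hefnam both end in -m yet inflect differently (lierfavem, heezfnam), so the final letter is not what conditions the rule; the number of vowels is.
"sudmowur" has 3 vowels. The stems with 3 vowels (lifavem → lierfavem, likgogiw → lierkgogiw, pilirar → pierlirar) insert -er- after the first vowel.
The other pattern: stems with 2 vowels insert -ez- after the first vowel.
So sudmowur → suerdmowur.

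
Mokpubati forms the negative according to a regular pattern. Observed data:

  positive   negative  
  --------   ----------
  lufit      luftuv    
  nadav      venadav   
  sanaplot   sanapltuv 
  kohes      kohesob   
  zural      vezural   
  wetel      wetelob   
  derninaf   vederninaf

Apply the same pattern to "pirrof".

pirrfuv

zural and wetel both end in -l yet inflect differently (vezural, wetelob), so the final letter is not what conditions the rule; the last vowel is.
"pirrof" has last vowel 'o'. The one such stem in the data (sanaplot → sanapltuv) deletes the last vowel and adds -uv (as does lufit), so the same rule applies.
The other patterns: stems whose last vowel is 'a' add the prefix ve-; stems whose last vowel is 'e' add -ob.
So pirrof → pirrfuv.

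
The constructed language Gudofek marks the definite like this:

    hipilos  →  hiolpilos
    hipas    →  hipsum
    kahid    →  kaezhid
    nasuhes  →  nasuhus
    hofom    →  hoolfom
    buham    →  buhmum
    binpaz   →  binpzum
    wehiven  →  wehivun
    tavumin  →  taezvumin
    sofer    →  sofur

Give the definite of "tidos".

tavumin and wehiven both end in -n yet inflect differently (taezvumin, wehivun), so the final letter is not what conditions the rule; the last vowel is.
"tidos" has last vowel 'o'. The stems whose last vowel is 'o' (hipilos → hiolpilos, hofom → hoolfom) insert -ol- after the first vowel.
So tidos → tioldos.

tioldos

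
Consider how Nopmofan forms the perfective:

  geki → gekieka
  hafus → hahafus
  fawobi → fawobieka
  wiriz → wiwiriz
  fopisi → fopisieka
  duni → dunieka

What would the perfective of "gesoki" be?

gesokieka

fopisi and wiriz both have last vowel 'i' yet inflect differently (fopisieka, wiwiriz), so the last vowel is not what conditions the rule; the final letter is.
"gesoki" ends in -i. The stems ending in -i (fopisi → fopisieka, duni → dunieka, fawobi → fawobieka) add -eka.
The other pattern: stems ending in -s or -z repeat the first consonant+vowel as a prefix.
So gesoki → gesokieka.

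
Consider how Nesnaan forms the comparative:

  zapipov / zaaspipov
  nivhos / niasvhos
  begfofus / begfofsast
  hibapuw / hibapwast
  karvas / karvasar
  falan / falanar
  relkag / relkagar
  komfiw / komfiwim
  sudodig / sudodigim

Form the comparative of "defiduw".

nivhos and begfofus both end in -s yet inflect differently (niasvhos, begfofsast), so the final letter is not what conditions the rule; the last vowel is.
"defiduw" has last vowel 'u'. The stems whose last vowel is 'u' (begfofus → begfofsast, hibapuw → hibapwast) delete the last vowel and add -ast.
So defiduw → defidwast.

defidwast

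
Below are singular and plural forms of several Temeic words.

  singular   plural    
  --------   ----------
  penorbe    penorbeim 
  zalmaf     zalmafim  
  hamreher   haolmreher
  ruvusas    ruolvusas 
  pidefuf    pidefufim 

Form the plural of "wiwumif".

wiwumifim

ruvusas and zalmaf both have last vowel 'a' yet inflect differently (ruolvusas, zalmafim), so the last vowel is not what conditions the rule; the final letter is.
"wiwumif" ends in -f. The stems ending in -f (zalmaf → zalmafim, pidefuf → pidefufim) add -im.
So wiwumif → wiwumifim.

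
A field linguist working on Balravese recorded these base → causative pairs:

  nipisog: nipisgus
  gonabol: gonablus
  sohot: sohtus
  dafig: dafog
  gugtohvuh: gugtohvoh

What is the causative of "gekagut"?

nipisog and dafig both end in -g yet inflect differently (nipisgus, dafog), so the final letter is not what conditions the rule; the last vowel is.
"gekagut" has last vowel 'u'. The one such stem in the data (gugtohvuh → gugtohvoh) changes the last vowel to 'o' (as does dafig), so the same rule applies.
The other pattern: stems whose last vowel is 'o' delete the last vowel and add -us.
So gekagut → gekagot.

gekagot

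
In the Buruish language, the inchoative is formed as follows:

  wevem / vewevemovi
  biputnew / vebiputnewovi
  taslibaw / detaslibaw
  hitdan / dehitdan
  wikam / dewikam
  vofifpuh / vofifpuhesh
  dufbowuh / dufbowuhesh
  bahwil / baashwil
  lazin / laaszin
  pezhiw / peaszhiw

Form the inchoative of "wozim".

woaszim

biputnew and taslibaw both end in -w yet inflect differently (vebiputnewovi, detaslibaw), so the final letter is not what conditions the rule; the last vowel is.
"wozim" has last vowel 'i'. The stems whose last vowel is 'i' (bahwil → baashwil, lazin → laaszin, pezhiw → peaszhiw) insert -as- after the first vowel.
The other patterns: stems whose last vowel is 'e' add ve- … -ovi around the stem; stems whose last vowel is 'a' add the prefix de-; stems whose last vowel is 'u' add -esh.
So wozim → woaszim.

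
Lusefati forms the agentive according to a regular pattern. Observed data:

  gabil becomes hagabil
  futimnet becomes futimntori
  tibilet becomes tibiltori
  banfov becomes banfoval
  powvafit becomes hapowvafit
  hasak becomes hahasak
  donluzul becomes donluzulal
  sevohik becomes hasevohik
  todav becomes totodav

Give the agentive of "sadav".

sasadav

donluzul and gabil both end in -l yet inflect differently (donluzulal, hagabil), so the final letter is not what conditions the rule; the last vowel is.
"sadav" has last vowel 'a'. The stems whose last vowel is 'a' (todav → totodav, hasak → hahasak) repeat the first consonant+vowel as a prefix.
The other patterns: stems whose last vowel is 'o' or 'u' add -al; stems whose last vowel is 'i' add the prefix ha-; stems whose last vowel is 'e' delete the last vowel and add -ori.
So sadav → sasadav.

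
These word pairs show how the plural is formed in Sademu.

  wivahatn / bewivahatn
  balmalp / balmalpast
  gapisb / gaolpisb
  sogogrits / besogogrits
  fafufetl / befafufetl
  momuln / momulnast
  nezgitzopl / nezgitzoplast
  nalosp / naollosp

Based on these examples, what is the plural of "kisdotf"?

bekisdotf

"kisdotf" has second-to-last letter 't'. The stems whose second-to-last letter is 't' (sogogrits → besogogrits, fafufetl → befafufetl, wivahatn → bewivahatn) add the prefix be-.
The other patterns: stems whose second-to-last letter is 's' insert -ol- after the first vowel; stems whose second-to-last letter is 'l' or 'p' add -ast.
So kisdotf → bekisdotf.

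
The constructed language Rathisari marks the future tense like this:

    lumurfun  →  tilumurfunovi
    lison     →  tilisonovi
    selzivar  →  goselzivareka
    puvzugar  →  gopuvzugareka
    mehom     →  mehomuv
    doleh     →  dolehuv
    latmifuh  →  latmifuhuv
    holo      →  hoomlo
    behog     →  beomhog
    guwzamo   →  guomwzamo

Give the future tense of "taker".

gotakereka

lison and mehom both have last vowel 'o' yet inflect differently (tilisonovi, mehomuv), so the last vowel is not what conditions the rule; the final letter is.
"taker" ends in -r. The stems ending in -r (selzivar → goselzivareka, puvzugar → gopuvzugareka) add go- … -eka around the stem.
The other patterns: stems ending in -n add ti- … -ovi around the stem; stems ending in -h or -m add -uv; stems ending in -g or -o insert -om- after the first vowel.
So taker → gotakereka.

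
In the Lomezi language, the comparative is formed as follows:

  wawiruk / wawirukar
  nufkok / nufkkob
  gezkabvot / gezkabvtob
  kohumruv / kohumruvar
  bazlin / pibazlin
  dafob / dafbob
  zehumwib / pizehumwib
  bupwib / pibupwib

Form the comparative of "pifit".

pipifit

dafob and zehumwib both end in -b yet inflect differently (dafbob, pizehumwib), so the final letter is not what conditions the rule; the last vowel is.
"pifit" has last vowel 'i'. The stems whose last vowel is 'i' (zehumwib → pizehumwib, bazlin → pibazlin, bupwib → pibupwib) add the prefix pi-.
The other patterns: stems whose last vowel is 'o' delete the last vowel and add -ob; stems whose last vowel is 'u' add -ar.
So pifit → pipifit.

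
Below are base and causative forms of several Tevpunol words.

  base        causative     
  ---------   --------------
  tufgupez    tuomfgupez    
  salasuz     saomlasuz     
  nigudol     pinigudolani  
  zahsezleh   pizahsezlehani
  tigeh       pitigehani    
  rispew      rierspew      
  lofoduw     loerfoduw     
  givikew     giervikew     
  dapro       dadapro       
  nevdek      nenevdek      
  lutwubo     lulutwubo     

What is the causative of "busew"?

tufgupez and zahsezleh both have last vowel 'e' yet inflect differently (tuomfgupez, pizahsezlehani), so the last vowel is not what conditions the rule; the final letter is.
"busew" ends in -w. The stems ending in -w (rispew → rierspew, lofoduw → loerfoduw, givikew → giervikew) insert -er- after the first vowel.
So busew → buersew.

buersew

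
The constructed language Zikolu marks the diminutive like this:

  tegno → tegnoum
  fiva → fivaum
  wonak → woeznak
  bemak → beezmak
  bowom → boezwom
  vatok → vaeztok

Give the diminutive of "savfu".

fiva and wonak both have last vowel 'a' yet inflect differently (fivaum, woeznak), so the last vowel is not what conditions the rule; whether the stem ends in a vowel or a consonant is.
"savfu" ends in a vowel. The stems ending in a vowel (tegno → tegnoum, fiva → fivaum) add -um.
The other pattern: stems ending in a consonant insert -ez- after the first vowel.
So savfu → savfuum.

savfuum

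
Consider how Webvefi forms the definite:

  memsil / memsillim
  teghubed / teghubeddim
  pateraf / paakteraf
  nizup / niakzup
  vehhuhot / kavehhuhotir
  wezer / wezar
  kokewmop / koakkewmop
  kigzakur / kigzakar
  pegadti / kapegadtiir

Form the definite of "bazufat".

kabazufatir

wezer and teghubed both have last vowel 'e' yet inflect differently (wezar, teghubeddim), so the last vowel is not what conditions the rule; the final letter is.
"bazufat" ends in -t. The one such stem in the data (vehhuhot → kavehhuhotir) adds ka- … -ir around the stem, so the same rule applies.
The other patterns: stems ending in -r change the last vowel to 'a'; stems ending in -d or -l double the final consonant and add -im; stems ending in -f or -p insert -ak- after the first vowel.
So bazufat → kabazufatir.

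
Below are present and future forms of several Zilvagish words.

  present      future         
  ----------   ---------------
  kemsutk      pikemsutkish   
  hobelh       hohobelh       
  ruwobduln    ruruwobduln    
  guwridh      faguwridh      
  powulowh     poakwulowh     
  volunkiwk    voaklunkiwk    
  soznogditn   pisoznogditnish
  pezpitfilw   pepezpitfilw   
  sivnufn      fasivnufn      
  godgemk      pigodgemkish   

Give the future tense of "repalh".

ruwobduln and soznogditn both end in -n yet inflect differently (ruruwobduln, pisoznogditnish), so the final letter is not what conditions the rule; the second-to-last letter is.
"repalh" has second-to-last letter 'l'. The stems whose second-to-last letter is 'l' (ruwobduln → ruruwobduln, hobelh → hohobelh, pezpitfilw → pepezpitfilw) repeat the first consonant+vowel as a prefix.
So repalh → rerepalh.

rerepalh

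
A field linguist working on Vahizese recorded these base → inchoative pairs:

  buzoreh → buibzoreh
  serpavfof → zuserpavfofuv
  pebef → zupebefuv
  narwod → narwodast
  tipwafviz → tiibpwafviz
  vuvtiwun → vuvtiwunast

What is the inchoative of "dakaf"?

narwod and serpavfof both have last vowel 'o' yet inflect differently (narwodast, zuserpavfofuv), so the last vowel is not what conditions the rule; the final letter is.
"dakaf" ends in -f. The stems ending in -f (pebef → zupebefuv, serpavfof → zuserpavfofuv) add zu- … -uv around the stem.
The other patterns: stems ending in -d or -n add -ast; stems ending in -h or -z insert -ib- after the first vowel.
So dakaf → zudakafuv.

zudakafuv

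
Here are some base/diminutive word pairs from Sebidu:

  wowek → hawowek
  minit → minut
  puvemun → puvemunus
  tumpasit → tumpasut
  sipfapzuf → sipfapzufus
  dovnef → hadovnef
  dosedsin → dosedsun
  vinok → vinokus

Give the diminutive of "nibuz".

sipfapzuf and dovnef both end in -f yet inflect differently (sipfapzufus, hadovnef), so the final letter is not what conditions the rule; the last vowel is.
"nibuz" has last vowel 'u'. The stems whose last vowel is 'u' (sipfapzuf → sipfapzufus, puvemun → puvemunus) add -us.
The other patterns: stems whose last vowel is 'e' add the prefix ha-; stems whose last vowel is 'i' change the last vowel to 'u'.
So nibuz → nibuzus.

nibuzus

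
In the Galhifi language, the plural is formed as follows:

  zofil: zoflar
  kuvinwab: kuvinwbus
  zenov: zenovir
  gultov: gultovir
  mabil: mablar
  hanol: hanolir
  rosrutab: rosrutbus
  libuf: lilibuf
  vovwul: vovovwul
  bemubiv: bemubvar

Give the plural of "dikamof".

vovwul and mabil both end in -l yet inflect differently (vovovwul, mablar), so the final letter is not what conditions the rule; the last vowel is.
"dikamof" has last vowel 'o'. The stems whose last vowel is 'o' (zenov → zenovir, hanol → hanolir, gultov → gultovir) add -ir.
The other patterns: stems whose last vowel is 'u' repeat the first consonant+vowel as a prefix; stems whose last vowel is 'a' delete the last vowel and add -us; stems whose last vowel is 'i' delete the last vowel and add -ar.
So dikamof → dikamofir.

dikamofir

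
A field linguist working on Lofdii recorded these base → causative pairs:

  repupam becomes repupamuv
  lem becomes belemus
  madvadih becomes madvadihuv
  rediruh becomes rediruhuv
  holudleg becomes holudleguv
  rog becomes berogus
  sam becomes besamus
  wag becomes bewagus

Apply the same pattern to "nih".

benihus

wag and holudleg both end in -g yet inflect differently (bewagus, holudleguv), so the final letter is not what conditions the rule; the number of vowels is.
"nih" has 1 vowel. The stems with 1 vowel (lem → belemus, wag → bewagus, rog → berogus) add be- … -us around the stem.
The other pattern: stems with 3 vowels add -uv.
So nih → benihus.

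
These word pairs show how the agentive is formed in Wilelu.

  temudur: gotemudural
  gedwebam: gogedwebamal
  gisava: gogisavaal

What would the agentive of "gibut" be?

Every pair shown (temudur → gotemudural, gedwebam → gogedwebamal, gisava → gogisavaal) follows the same rule: add go- … -al around the stem.
So gibut → gogibutal.

gogibutal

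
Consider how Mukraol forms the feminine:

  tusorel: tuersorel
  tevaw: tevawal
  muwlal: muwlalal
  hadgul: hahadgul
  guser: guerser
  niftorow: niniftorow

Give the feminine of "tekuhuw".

tetekuhuw

muwlal and tusorel both end in -l yet inflect differently (muwlalal, tuersorel), so the final letter is not what conditions the rule; the last vowel is.
"tekuhuw" has last vowel 'u'. The one such stem in the data (hadgul → hahadgul) repeats the first consonant+vowel as a prefix (as does niftorow), so the same rule applies.
The other patterns: stems whose last vowel is 'a' add -al; stems whose last vowel is 'e' insert -er- after the first vowel.
So tekuhuw → tetekuhuw.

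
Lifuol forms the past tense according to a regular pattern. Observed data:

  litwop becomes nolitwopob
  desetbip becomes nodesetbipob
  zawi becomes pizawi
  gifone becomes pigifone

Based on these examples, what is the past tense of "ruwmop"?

"ruwmop" ends in a consonant. The stems ending in a consonant (desetbip → nodesetbipob, litwop → nolitwopob) add no- … -ob around the stem.
So ruwmop → noruwmopob.

noruwmopob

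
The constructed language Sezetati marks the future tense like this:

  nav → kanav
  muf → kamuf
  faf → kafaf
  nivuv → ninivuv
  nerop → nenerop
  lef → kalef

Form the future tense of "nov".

kanov

nivuv and nav both end in -v yet inflect differently (ninivuv, kanav), so the final letter is not what conditions the rule; the number of vowels is.
"nov" has 1 vowel. The stems with 1 vowel (faf → kafaf, nav → kanav, lef → kalef) add the prefix ka-.
So nov → kanov.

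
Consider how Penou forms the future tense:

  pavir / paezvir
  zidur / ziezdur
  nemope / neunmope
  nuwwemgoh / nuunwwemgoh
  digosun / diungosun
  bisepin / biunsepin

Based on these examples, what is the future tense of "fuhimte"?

fuunhimte

"fuhimte" ends in -e. The one such stem in the data (nemope → neunmope) inserts -un- after the first vowel (as do digosun, nuwwemgoh), so the same rule applies.
The other pattern: stems ending in -r insert -ez- after the first vowel.
So fuhimte → fuunhimte.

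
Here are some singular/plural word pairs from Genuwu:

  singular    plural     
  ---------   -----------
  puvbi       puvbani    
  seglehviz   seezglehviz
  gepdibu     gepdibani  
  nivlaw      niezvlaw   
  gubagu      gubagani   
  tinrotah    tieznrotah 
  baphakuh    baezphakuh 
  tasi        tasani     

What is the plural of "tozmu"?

gubagu and baphakuh both have last vowel 'u' yet inflect differently (gubagani, baezphakuh), so the last vowel is not what conditions the rule; whether the stem ends in a vowel or a consonant is.
"tozmu" ends in a vowel. The stems ending in a vowel (puvbi → puvbani, gubagu → gubagani, tasi → tasani) drop the final letter and add -ani.
So tozmu → tozmani.

tozmani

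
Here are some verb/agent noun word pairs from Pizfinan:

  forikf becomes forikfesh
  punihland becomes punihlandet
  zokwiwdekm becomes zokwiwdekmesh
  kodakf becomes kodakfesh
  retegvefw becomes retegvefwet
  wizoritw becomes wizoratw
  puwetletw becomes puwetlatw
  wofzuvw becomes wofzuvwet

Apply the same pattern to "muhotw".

muhatw

wizoritw and retegvefw both end in -w yet inflect differently (wizoratw, retegvefwet), so the final letter is not what conditions the rule; the second-to-last letter is.
"muhotw" has second-to-last letter 't'. The stems whose second-to-last letter is 't' (wizoritw → wizoratw, puwetletw → puwetlatw) change the last vowel to 'a'.
The other patterns: stems whose second-to-last letter is 'k' add -esh; stems whose second-to-last letter is 'f', 'n' or 'v' add -et.
So muhotw → muhatw.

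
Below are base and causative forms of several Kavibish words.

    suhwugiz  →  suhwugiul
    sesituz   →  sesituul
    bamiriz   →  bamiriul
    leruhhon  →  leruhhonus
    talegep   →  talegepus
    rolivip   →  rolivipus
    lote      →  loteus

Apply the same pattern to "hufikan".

hufikanus

suhwugiz and rolivip both have last vowel 'i' yet inflect differently (suhwugiul, rolivipus), so the last vowel is not what conditions the rule; the final letter is.
"hufikan" ends in -n. The one such stem in the data (leruhhon → leruhhonus) adds -us, so the same rule applies.
The other pattern: stems ending in -z drop the final letter and add -ul.
So hufikan → hufikanus.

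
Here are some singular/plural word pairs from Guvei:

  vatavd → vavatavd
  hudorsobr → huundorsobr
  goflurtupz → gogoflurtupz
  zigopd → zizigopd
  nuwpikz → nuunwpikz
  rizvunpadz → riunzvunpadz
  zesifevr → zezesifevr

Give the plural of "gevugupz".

gegevugupz

"gevugupz" has second-to-last letter 'p'. The stems whose second-to-last letter is 'p' (zigopd → zizigopd, goflurtupz → gogoflurtupz) repeat the first consonant+vowel as a prefix.
The other pattern: stems whose second-to-last letter is 'b', 'd' or 'k' insert -un- after the first vowel.
So gevugupz → gegevugupz.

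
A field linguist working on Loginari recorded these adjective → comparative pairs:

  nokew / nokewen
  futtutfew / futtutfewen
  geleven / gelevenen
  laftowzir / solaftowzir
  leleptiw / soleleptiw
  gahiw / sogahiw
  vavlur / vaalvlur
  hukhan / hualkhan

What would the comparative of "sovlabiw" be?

nokew and leleptiw both end in -w yet inflect differently (nokewen, soleleptiw), so the final letter is not what conditions the rule; the last vowel is.
"sovlabiw" has last vowel 'i'. The stems whose last vowel is 'i' (laftowzir → solaftowzir, leleptiw → soleleptiw, gahiw → sogahiw) add the prefix so-.
The other patterns: stems whose last vowel is 'e' add -en; stems whose last vowel is 'a' or 'u' insert -al- after the first vowel.
So sovlabiw → sosovlabiw.

sosovlabiw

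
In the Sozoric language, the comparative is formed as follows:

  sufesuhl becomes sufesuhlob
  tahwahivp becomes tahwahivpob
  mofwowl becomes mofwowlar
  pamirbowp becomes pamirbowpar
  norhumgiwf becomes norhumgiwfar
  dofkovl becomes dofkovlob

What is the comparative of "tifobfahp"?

"tifobfahp" has second-to-last letter 'h'. The one such stem in the data (sufesuhl → sufesuhlob) adds -ob, so the same rule applies.
So tifobfahp → tifobfahpob.

tifobfahpob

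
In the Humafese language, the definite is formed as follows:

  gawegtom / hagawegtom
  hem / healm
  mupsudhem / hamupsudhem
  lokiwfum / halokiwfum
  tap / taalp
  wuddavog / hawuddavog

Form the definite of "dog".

doalg

hem and mupsudhem both end in -m yet inflect differently (healm, hamupsudhem), so the final letter is not what conditions the rule; the number of vowels is.
"dog" has 1 vowel. The stems with 1 vowel (hem → healm, tap → taalp) insert -al- after the first vowel.
So dog → doalg.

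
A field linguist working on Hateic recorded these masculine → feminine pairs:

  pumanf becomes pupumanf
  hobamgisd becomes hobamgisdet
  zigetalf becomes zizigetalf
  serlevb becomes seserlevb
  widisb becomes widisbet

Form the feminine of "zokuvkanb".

widisb and serlevb both end in -b yet inflect differently (widisbet, seserlevb), so the final letter is not what conditions the rule; the second-to-last letter is.
"zokuvkanb" has second-to-last letter 'n'. The one such stem in the data (pumanf → pupumanf) repeats the first consonant+vowel as a prefix (as do zigetalf, serlevb), so the same rule applies.
The other pattern: stems whose second-to-last letter is 's' add -et.
So zokuvkanb → zozokuvkanb.

zozokuvkanb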